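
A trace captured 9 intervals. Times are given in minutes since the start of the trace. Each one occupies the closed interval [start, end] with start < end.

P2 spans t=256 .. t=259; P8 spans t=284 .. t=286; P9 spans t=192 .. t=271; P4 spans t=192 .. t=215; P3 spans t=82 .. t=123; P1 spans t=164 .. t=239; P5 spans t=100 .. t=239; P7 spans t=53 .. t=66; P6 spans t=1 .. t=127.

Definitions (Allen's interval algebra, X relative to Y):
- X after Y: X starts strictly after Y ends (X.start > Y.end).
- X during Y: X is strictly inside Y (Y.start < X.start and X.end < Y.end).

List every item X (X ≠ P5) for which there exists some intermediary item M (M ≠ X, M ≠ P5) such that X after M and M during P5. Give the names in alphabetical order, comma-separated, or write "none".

P2, P8

Target P5 = [t=100, t=239].
Intermediaries M with M during P5: P4.
Via P4 — items with X after P4: P2, P8.
Union: P2, P8.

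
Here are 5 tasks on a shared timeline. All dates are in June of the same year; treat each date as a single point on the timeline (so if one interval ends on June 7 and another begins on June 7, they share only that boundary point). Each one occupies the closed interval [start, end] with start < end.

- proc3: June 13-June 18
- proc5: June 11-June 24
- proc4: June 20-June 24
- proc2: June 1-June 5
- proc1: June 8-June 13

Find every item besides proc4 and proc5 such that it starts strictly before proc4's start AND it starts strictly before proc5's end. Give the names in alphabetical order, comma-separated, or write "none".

proc1, proc2, proc3

Conditions: its start is strictly before proc4's start (X.start < June 20) AND its start is strictly before proc5's end (X.start < June 24).
proc1: start June 8 < June 20? ✓; start June 8 < June 24? ✓ → yes.
proc2: start June 1 < June 20? ✓; start June 1 < June 24? ✓ → yes.
proc3: start June 13 < June 20? ✓; start June 13 < June 24? ✓ → yes.
Result: proc1, proc2, proc3.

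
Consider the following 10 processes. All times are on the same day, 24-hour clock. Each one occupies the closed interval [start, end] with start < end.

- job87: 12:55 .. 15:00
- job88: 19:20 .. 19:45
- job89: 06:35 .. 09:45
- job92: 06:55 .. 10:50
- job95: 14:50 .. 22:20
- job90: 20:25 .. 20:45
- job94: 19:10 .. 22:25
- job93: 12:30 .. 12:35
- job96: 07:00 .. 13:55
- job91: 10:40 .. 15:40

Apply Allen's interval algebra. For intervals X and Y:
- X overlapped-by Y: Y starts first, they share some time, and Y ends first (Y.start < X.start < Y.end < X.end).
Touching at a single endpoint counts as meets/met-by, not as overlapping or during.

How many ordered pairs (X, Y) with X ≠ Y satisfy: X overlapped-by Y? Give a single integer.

9

Checking all 90 ordered pairs for relation 'overlapped-by'; matching pairs in alphabetical order:
(job87, job96): job87 overlapped-by job96 ✓
(job91, job92): job91 overlapped-by job92 ✓
(job91, job96): job91 overlapped-by job96 ✓
(job92, job89): job92 overlapped-by job89 ✓
(job94, job95): job94 overlapped-by job95 ✓
(job95, job87): job95 overlapped-by job87 ✓
(job95, job91): job95 overlapped-by job91 ✓
(job96, job89): job96 overlapped-by job89 ✓
(job96, job92): job96 overlapped-by job92 ✓
Count: 9.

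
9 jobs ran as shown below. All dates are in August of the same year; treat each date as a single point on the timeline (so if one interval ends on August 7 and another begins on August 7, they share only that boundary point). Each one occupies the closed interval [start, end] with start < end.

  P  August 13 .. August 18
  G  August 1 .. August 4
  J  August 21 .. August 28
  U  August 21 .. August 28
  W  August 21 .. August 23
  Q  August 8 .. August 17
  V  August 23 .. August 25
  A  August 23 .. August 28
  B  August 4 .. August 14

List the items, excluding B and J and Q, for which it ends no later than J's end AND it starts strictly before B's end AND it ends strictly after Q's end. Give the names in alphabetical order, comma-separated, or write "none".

P

Conditions: its end is no later than J's end (X.end <= August 28) AND its start is strictly before B's end (X.start < August 14) AND its end is strictly after Q's end (X.end > August 17).
A: end August 28 <= August 28? ✓; start August 23 < August 14? ✗; end August 28 > August 17? ✓ → no.
G: end August 4 <= August 28? ✓; start August 1 < August 14? ✓; end August 4 > August 17? ✗ → no.
P: end August 18 <= August 28? ✓; start August 13 < August 14? ✓; end August 18 > August 17? ✓ → yes.
U: end August 28 <= August 28? ✓; start August 21 < August 14? ✗; end August 28 > August 17? ✓ → no.
V: end August 25 <= August 28? ✓; start August 23 < August 14? ✗; end August 25 > August 17? ✓ → no.
W: end August 23 <= August 28? ✓; start August 21 < August 14? ✗; end August 23 > August 17? ✓ → no.
Result: P.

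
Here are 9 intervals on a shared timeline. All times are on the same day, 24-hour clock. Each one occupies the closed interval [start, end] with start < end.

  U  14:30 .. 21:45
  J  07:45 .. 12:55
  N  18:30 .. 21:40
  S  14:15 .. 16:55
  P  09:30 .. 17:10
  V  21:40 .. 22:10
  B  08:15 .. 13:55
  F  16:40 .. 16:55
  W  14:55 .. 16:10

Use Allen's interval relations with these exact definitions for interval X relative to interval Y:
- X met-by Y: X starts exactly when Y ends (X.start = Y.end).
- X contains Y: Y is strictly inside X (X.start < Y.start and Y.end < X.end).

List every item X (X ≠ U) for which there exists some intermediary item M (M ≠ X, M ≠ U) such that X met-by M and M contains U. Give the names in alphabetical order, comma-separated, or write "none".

none

Target U = [14:30, 21:45].
Intermediaries M with M contains U: none.
Union: none.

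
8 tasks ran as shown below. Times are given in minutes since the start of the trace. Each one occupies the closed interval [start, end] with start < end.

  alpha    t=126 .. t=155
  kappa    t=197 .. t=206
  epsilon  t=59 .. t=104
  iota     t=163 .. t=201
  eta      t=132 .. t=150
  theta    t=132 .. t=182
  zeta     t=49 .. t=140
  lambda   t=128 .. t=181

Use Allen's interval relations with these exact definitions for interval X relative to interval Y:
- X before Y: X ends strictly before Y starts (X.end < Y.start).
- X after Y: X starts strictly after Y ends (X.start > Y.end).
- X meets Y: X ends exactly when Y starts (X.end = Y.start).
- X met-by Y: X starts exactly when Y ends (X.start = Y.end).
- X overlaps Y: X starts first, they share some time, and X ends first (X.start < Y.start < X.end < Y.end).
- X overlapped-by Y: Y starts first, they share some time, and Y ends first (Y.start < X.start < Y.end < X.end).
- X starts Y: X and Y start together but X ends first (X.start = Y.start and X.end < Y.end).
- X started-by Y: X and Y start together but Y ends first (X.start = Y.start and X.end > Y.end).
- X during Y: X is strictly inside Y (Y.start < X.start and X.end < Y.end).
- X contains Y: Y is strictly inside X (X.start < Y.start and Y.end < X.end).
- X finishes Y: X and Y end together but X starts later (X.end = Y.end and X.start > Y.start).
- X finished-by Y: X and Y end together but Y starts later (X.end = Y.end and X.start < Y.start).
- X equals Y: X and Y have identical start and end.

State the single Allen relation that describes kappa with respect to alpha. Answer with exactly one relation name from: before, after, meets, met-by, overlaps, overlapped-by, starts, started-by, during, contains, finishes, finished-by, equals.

kappa = [t=197, t=206]; alpha = [t=126, t=155].
Compare endpoints: kappa.start > alpha.start, kappa.start > alpha.end, kappa.end > alpha.start, kappa.end > alpha.end.
That pattern is 'after'.

after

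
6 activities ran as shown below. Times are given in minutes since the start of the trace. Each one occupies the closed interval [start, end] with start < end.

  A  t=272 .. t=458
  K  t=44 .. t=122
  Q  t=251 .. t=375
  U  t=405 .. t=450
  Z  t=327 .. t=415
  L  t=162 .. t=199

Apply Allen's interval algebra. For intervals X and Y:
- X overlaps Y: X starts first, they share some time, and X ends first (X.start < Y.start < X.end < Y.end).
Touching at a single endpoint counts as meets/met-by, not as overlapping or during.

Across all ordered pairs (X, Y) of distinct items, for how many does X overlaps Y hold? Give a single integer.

Checking all 30 ordered pairs for relation 'overlaps'; matching pairs in alphabetical order:
(Q, A): Q overlaps A ✓
(Q, Z): Q overlaps Z ✓
(Z, U): Z overlaps U ✓
Count: 3.

3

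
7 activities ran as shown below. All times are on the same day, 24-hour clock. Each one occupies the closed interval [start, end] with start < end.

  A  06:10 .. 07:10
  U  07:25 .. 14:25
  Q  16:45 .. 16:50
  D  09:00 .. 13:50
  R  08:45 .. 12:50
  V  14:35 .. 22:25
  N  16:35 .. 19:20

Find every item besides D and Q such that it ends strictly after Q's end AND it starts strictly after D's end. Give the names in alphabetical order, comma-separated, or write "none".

Conditions: its end is strictly after Q's end (X.end > 16:50) AND its start is strictly after D's end (X.start > 13:50).
A: end 07:10 > 16:50? ✗; start 06:10 > 13:50? ✗ → no.
N: end 19:20 > 16:50? ✓; start 16:35 > 13:50? ✓ → yes.
R: end 12:50 > 16:50? ✗; start 08:45 > 13:50? ✗ → no.
U: end 14:25 > 16:50? ✗; start 07:25 > 13:50? ✗ → no.
V: end 22:25 > 16:50? ✓; start 14:35 > 13:50? ✓ → yes.
Result: N, V.

N, V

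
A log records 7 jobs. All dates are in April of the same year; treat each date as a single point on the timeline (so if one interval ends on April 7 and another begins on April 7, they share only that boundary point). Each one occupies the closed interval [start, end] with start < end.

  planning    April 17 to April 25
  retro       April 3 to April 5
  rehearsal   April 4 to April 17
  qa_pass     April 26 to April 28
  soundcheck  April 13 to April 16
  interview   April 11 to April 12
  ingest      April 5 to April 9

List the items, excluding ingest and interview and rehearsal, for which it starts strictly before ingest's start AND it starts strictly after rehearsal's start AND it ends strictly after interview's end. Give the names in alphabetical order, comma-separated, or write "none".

none

Conditions: its start is strictly before ingest's start (X.start < April 5) AND its start is strictly after rehearsal's start (X.start > April 4) AND its end is strictly after interview's end (X.end > April 12).
planning: start April 17 < April 5? ✗; start April 17 > April 4? ✓; end April 25 > April 12? ✓ → no.
qa_pass: start April 26 < April 5? ✗; start April 26 > April 4? ✓; end April 28 > April 12? ✓ → no.
retro: start April 3 < April 5? ✓; start April 3 > April 4? ✗; end April 5 > April 12? ✗ → no.
soundcheck: start April 13 < April 5? ✗; start April 13 > April 4? ✓; end April 16 > April 12? ✓ → no.
Result: none.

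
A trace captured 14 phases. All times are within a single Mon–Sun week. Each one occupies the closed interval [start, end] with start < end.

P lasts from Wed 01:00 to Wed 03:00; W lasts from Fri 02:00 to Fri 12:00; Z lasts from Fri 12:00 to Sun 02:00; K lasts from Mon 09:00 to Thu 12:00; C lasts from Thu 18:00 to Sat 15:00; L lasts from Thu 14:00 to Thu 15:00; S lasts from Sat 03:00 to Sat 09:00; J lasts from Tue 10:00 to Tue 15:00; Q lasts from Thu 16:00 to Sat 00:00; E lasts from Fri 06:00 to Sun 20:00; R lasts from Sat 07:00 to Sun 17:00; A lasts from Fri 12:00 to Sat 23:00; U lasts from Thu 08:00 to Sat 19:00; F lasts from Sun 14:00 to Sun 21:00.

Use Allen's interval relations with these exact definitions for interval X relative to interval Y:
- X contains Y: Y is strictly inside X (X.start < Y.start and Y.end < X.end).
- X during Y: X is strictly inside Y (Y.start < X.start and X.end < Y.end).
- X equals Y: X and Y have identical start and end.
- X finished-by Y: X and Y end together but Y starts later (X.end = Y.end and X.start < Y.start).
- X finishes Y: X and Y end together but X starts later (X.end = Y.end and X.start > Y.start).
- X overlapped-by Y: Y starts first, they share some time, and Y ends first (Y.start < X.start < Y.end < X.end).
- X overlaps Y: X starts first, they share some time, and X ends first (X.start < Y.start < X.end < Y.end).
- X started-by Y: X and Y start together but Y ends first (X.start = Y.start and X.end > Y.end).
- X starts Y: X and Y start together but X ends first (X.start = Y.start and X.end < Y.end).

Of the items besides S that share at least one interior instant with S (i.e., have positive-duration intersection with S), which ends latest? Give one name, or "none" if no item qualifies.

E

Target S = [Sat 03:00, Sat 09:00].
A [Fri 12:00, Sat 23:00] → contains → candidate.
C [Thu 18:00, Sat 15:00] → contains → candidate.
E [Fri 06:00, Sun 20:00] → contains → candidate.
F [Sun 14:00, Sun 21:00] → after → excluded.
J [Tue 10:00, Tue 15:00] → before → excluded.
K [Mon 09:00, Thu 12:00] → before → excluded.
L [Thu 14:00, Thu 15:00] → before → excluded.
P [Wed 01:00, Wed 03:00] → before → excluded.
Q [Thu 16:00, Sat 00:00] → before → excluded.
R [Sat 07:00, Sun 17:00] → overlapped-by → candidate.
U [Thu 08:00, Sat 19:00] → contains → candidate.
W [Fri 02:00, Fri 12:00] → before → excluded.
Z [Fri 12:00, Sun 02:00] → contains → candidate.
Among candidates, latest end is Sun 20:00 → E.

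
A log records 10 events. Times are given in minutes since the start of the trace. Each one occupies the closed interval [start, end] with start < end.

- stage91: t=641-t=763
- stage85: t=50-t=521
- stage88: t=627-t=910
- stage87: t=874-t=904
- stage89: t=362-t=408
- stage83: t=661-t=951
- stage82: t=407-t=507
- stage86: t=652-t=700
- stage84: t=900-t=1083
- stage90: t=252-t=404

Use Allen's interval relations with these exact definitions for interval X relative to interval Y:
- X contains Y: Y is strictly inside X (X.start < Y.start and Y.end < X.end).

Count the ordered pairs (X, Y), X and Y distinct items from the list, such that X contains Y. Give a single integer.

Checking all 90 ordered pairs for relation 'contains'; matching pairs in alphabetical order:
(stage83, stage87): stage83 contains stage87 ✓
(stage85, stage82): stage85 contains stage82 ✓
(stage85, stage89): stage85 contains stage89 ✓
(stage85, stage90): stage85 contains stage90 ✓
(stage88, stage86): stage88 contains stage86 ✓
(stage88, stage87): stage88 contains stage87 ✓
(stage88, stage91): stage88 contains stage91 ✓
(stage91, stage86): stage91 contains stage86 ✓
Count: 8.

8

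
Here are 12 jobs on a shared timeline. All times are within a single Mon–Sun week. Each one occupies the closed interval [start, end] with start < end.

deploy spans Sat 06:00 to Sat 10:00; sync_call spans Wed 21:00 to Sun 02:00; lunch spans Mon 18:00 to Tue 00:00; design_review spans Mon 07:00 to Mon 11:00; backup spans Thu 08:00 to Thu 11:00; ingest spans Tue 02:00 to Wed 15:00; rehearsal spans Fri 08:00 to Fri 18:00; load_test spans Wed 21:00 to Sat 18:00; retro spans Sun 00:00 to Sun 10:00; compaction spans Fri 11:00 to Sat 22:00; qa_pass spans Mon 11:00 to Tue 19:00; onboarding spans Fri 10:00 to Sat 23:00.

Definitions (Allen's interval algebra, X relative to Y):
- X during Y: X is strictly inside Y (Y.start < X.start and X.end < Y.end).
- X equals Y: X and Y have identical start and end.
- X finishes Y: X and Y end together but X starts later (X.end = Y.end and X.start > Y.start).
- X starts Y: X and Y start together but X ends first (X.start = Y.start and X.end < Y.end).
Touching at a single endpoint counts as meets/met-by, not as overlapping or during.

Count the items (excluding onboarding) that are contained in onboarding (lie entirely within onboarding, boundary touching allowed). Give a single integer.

2

Target onboarding = [Fri 10:00, Sat 23:00].
backup [Thu 08:00, Thu 11:00] → before → no.
compaction [Fri 11:00, Sat 22:00] → during → counts.
deploy [Sat 06:00, Sat 10:00] → during → counts.
design_review [Mon 07:00, Mon 11:00] → before → no.
ingest [Tue 02:00, Wed 15:00] → before → no.
load_test [Wed 21:00, Sat 18:00] → overlaps → no.
lunch [Mon 18:00, Tue 00:00] → before → no.
qa_pass [Mon 11:00, Tue 19:00] → before → no.
rehearsal [Fri 08:00, Fri 18:00] → overlaps → no.
retro [Sun 00:00, Sun 10:00] → after → no.
sync_call [Wed 21:00, Sun 02:00] → contains → no.
Total: 2.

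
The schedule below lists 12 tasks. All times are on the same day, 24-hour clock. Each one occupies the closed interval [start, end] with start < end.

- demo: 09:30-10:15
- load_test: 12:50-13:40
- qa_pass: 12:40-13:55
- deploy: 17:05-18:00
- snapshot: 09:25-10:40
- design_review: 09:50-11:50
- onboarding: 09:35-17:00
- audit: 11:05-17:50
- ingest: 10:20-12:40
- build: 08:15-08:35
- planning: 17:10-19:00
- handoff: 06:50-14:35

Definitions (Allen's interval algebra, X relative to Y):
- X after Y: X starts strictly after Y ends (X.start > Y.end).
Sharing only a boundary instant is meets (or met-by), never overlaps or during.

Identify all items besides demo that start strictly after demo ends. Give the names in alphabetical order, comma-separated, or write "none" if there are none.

Target demo = [09:30, 10:15].
audit [11:05, 17:50] → after → yes.
build [08:15, 08:35] → before → no.
deploy [17:05, 18:00] → after → yes.
design_review [09:50, 11:50] → overlapped-by → no.
handoff [06:50, 14:35] → contains → no.
ingest [10:20, 12:40] → after → yes.
load_test [12:50, 13:40] → after → yes.
onboarding [09:35, 17:00] → overlapped-by → no.
planning [17:10, 19:00] → after → yes.
qa_pass [12:40, 13:55] → after → yes.
snapshot [09:25, 10:40] → contains → no.
Result: audit, deploy, ingest, load_test, planning, qa_pass.

audit, deploy, ingest, load_test, planning, qa_pass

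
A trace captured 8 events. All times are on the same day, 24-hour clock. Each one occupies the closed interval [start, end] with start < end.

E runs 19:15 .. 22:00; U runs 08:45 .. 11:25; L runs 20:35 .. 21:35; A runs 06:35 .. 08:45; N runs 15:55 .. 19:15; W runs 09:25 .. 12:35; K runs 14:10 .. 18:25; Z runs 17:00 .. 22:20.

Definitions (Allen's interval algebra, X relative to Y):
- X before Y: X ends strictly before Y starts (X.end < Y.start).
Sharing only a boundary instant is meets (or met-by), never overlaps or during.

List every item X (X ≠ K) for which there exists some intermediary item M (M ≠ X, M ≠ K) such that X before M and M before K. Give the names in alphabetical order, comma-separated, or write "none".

Target K = [14:10, 18:25].
Intermediaries M with M before K: A, U, W.
Via A — items with X before A: none.
Via U — items with X before U: none.
Via W — items with X before W: A.
Union: A.

A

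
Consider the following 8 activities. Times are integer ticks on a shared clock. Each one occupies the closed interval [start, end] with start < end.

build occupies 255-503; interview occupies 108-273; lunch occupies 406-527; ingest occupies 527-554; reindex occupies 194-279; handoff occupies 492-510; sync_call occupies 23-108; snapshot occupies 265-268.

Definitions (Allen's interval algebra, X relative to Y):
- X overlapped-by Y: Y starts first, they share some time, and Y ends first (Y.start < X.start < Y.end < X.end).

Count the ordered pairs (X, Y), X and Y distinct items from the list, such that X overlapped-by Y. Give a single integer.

5

Checking all 56 ordered pairs for relation 'overlapped-by'; matching pairs in alphabetical order:
(build, interview): build overlapped-by interview ✓
(build, reindex): build overlapped-by reindex ✓
(handoff, build): handoff overlapped-by build ✓
(lunch, build): lunch overlapped-by build ✓
(reindex, interview): reindex overlapped-by interview ✓
Count: 5.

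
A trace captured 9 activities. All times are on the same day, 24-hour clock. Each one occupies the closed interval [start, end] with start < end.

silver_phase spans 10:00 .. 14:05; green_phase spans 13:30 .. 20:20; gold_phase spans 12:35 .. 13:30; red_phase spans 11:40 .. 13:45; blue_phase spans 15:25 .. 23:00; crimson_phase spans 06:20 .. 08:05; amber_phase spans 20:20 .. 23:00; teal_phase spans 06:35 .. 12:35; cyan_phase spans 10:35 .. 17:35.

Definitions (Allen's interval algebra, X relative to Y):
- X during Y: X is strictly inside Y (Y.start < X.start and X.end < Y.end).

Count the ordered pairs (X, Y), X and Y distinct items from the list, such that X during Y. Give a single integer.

5

Checking all 72 ordered pairs for relation 'during'; matching pairs in alphabetical order:
(gold_phase, cyan_phase): gold_phase during cyan_phase ✓
(gold_phase, red_phase): gold_phase during red_phase ✓
(gold_phase, silver_phase): gold_phase during silver_phase ✓
(red_phase, cyan_phase): red_phase during cyan_phase ✓
(red_phase, silver_phase): red_phase during silver_phase ✓
Count: 5.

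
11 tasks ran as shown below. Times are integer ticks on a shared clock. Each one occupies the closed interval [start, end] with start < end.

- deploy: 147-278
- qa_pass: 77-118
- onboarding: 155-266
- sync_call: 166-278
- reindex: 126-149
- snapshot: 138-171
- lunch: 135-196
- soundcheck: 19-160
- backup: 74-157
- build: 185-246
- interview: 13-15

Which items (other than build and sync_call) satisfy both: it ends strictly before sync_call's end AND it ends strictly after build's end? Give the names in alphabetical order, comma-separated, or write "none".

onboarding

Conditions: its end is strictly before sync_call's end (X.end < 278) AND its end is strictly after build's end (X.end > 246).
backup: end 157 < 278? ✓; end 157 > 246? ✗ → no.
deploy: end 278 < 278? ✗; end 278 > 246? ✓ → no.
interview: end 15 < 278? ✓; end 15 > 246? ✗ → no.
lunch: end 196 < 278? ✓; end 196 > 246? ✗ → no.
onboarding: end 266 < 278? ✓; end 266 > 246? ✓ → yes.
qa_pass: end 118 < 278? ✓; end 118 > 246? ✗ → no.
reindex: end 149 < 278? ✓; end 149 > 246? ✗ → no.
snapshot: end 171 < 278? ✓; end 171 > 246? ✗ → no.
soundcheck: end 160 < 278? ✓; end 160 > 246? ✗ → no.
Result: onboarding.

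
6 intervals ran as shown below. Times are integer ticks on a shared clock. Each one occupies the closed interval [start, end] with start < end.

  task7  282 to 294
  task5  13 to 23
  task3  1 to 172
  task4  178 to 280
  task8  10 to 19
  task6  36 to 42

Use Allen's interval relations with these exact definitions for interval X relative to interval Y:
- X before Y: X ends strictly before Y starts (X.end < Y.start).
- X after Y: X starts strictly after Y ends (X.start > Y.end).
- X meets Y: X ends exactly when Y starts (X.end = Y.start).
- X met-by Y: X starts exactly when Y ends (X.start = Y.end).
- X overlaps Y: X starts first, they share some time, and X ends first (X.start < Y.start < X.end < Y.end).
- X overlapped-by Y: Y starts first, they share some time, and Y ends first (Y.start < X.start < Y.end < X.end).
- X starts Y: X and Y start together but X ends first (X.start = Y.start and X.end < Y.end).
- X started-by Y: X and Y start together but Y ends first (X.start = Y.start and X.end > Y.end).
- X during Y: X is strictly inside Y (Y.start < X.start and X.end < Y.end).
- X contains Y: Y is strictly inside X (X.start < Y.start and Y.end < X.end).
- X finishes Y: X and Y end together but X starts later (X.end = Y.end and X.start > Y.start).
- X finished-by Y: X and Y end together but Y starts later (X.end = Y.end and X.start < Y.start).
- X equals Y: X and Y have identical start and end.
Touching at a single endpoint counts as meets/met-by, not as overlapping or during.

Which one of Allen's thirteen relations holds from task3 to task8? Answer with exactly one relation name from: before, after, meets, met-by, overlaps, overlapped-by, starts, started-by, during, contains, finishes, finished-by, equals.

contains

task3 = [1, 172]; task8 = [10, 19].
Compare endpoints: task3.start < task8.start, task3.start < task8.end, task3.end > task8.start, task3.end > task8.end.
That pattern is 'contains'.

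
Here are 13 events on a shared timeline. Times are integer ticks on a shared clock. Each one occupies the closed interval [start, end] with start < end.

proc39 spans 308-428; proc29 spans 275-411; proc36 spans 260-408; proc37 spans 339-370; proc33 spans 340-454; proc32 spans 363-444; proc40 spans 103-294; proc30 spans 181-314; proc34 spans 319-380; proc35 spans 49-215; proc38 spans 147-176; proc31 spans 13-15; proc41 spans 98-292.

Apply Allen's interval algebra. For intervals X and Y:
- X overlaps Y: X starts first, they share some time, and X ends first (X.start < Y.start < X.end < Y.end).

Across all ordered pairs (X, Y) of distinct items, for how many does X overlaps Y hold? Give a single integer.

Checking all 156 ordered pairs for relation 'overlaps'; matching pairs in alphabetical order:
(proc29, proc32): proc29 overlaps proc32 ✓
(proc29, proc33): proc29 overlaps proc33 ✓
(proc29, proc39): proc29 overlaps proc39 ✓
(proc30, proc29): proc30 overlaps proc29 ✓
(proc30, proc36): proc30 overlaps proc36 ✓
(proc30, proc39): proc30 overlaps proc39 ✓
(proc34, proc32): proc34 overlaps proc32 ✓
(proc34, proc33): proc34 overlaps proc33 ✓
(proc35, proc30): proc35 overlaps proc30 ✓
(proc35, proc40): proc35 overlaps proc40 ✓
(proc35, proc41): proc35 overlaps proc41 ✓
(proc36, proc29): proc36 overlaps proc29 ✓
(proc36, proc32): proc36 overlaps proc32 ✓
(proc36, proc33): proc36 overlaps proc33 ✓
(proc36, proc39): proc36 overlaps proc39 ✓
(proc37, proc32): proc37 overlaps proc32 ✓
(proc37, proc33): proc37 overlaps proc33 ✓
(proc39, proc32): proc39 overlaps proc32 ✓
(proc39, proc33): proc39 overlaps proc33 ✓
(proc40, proc29): proc40 overlaps proc29 ✓
(proc40, proc30): proc40 overlaps proc30 ✓
(proc40, proc36): proc40 overlaps proc36 ✓
(proc41, proc29): proc41 overlaps proc29 ✓
(proc41, proc30): proc41 overlaps proc30 ✓
... plus 2 further pairs not listed.
Count: 26.

26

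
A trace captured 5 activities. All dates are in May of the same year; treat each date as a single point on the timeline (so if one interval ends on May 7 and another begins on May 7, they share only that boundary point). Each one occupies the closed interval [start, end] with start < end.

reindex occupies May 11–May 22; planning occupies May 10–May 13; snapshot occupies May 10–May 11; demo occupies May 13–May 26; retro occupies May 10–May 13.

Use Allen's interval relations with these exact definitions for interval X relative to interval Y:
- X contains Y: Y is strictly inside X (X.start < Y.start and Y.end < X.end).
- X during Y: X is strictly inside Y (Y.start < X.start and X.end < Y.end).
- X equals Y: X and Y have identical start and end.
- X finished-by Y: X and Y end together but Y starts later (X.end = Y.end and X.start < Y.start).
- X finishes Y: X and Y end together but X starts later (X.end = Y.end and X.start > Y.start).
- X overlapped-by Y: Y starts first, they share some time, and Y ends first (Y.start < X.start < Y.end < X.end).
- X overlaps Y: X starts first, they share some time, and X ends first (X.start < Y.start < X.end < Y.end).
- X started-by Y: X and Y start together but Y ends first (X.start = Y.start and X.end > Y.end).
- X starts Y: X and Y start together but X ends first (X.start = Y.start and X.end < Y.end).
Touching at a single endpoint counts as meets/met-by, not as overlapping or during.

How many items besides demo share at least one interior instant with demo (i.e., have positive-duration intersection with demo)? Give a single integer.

1

Target demo = [May 13, May 26].
planning [May 10, May 13] → meets → no.
reindex [May 11, May 22] → overlaps → counts.
retro [May 10, May 13] → meets → no.
snapshot [May 10, May 11] → before → no.
Total: 1.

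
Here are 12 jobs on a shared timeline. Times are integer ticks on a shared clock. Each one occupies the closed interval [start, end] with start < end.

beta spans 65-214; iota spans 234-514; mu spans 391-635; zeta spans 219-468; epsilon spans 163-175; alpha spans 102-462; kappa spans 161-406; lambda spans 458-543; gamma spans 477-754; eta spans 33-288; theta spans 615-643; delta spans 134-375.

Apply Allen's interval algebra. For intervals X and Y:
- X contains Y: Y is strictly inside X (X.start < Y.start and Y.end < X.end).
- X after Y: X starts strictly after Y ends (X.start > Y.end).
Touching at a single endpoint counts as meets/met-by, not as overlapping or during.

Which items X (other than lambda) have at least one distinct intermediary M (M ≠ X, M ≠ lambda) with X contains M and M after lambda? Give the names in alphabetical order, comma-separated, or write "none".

Target lambda = [458, 543].
Intermediaries M with M after lambda: theta.
Via theta — items with X contains theta: gamma.
Union: gamma.

gamma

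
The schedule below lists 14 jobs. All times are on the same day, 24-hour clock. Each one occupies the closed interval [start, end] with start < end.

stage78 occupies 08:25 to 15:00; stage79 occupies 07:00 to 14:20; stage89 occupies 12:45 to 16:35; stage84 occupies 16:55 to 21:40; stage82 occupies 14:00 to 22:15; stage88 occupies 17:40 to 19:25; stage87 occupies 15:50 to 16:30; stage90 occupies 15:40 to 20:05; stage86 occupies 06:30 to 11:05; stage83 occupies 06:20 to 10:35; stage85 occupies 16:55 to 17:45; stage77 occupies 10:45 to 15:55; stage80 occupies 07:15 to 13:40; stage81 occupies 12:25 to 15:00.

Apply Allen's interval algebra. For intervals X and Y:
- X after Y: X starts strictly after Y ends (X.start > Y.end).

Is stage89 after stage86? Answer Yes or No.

Yes

stage89 = [12:45, 16:35], stage86 = [06:30, 11:05].
Actual relation of stage89 to stage86: after.
Asked whether 'after' holds → Yes.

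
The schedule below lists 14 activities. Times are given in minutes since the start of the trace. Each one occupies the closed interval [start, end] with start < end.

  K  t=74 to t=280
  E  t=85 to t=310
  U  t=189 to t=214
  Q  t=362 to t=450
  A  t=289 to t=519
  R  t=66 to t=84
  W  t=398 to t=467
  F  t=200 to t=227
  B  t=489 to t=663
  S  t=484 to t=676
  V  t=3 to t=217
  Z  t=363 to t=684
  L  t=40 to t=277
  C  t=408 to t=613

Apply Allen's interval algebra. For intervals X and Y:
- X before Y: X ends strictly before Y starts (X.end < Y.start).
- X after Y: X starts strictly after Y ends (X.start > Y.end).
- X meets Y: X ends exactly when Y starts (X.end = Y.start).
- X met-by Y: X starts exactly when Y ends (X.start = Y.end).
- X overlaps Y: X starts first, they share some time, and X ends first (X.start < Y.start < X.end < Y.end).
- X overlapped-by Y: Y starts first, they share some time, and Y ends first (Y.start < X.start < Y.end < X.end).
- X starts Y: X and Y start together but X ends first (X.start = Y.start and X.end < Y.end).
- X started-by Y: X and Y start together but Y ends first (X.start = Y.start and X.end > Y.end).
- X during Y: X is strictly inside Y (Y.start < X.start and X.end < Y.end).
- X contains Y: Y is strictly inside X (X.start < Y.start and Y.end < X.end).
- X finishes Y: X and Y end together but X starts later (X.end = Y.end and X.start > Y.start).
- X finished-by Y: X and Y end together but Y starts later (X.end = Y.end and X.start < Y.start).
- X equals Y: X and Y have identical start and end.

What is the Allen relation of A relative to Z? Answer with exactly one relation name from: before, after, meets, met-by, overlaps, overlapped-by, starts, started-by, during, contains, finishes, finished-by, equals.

overlaps

A = [t=289, t=519]; Z = [t=363, t=684].
Compare endpoints: A.start < Z.start, A.start < Z.end, A.end > Z.start, A.end < Z.end.
That pattern is 'overlaps'.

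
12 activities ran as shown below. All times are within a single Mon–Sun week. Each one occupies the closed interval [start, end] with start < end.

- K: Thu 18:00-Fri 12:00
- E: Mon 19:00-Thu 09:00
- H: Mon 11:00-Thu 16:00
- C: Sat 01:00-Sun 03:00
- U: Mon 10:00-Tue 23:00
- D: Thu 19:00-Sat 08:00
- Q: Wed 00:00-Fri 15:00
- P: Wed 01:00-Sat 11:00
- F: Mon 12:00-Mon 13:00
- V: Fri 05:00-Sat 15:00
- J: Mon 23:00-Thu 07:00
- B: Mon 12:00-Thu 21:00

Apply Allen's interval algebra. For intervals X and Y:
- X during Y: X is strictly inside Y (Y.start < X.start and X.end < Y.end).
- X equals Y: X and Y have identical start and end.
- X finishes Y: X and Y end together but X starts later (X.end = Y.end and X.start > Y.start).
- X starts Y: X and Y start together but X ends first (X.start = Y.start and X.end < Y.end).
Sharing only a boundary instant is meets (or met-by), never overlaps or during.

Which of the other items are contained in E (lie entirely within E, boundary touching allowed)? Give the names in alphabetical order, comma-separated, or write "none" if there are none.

Target E = [Mon 19:00, Thu 09:00].
B [Mon 12:00, Thu 21:00] → contains → no.
C [Sat 01:00, Sun 03:00] → after → no.
D [Thu 19:00, Sat 08:00] → after → no.
F [Mon 12:00, Mon 13:00] → before → no.
H [Mon 11:00, Thu 16:00] → contains → no.
J [Mon 23:00, Thu 07:00] → during → yes.
K [Thu 18:00, Fri 12:00] → after → no.
P [Wed 01:00, Sat 11:00] → overlapped-by → no.
Q [Wed 00:00, Fri 15:00] → overlapped-by → no.
U [Mon 10:00, Tue 23:00] → overlaps → no.
V [Fri 05:00, Sat 15:00] → after → no.
Result: J.

J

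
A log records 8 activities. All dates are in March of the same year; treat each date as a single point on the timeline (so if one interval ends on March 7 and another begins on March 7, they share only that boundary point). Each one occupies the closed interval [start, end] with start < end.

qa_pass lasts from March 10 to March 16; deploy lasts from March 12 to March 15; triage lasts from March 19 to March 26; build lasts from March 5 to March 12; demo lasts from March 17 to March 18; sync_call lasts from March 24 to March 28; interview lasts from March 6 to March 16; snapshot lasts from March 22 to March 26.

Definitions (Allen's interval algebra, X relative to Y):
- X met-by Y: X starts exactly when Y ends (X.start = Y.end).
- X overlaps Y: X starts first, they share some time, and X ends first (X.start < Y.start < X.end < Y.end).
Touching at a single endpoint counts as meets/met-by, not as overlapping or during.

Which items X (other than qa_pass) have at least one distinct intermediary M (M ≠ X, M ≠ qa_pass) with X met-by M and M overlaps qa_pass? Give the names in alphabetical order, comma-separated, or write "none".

deploy

Target qa_pass = [March 10, March 16].
Intermediaries M with M overlaps qa_pass: build.
Via build — items with X met-by build: deploy.
Union: deploy.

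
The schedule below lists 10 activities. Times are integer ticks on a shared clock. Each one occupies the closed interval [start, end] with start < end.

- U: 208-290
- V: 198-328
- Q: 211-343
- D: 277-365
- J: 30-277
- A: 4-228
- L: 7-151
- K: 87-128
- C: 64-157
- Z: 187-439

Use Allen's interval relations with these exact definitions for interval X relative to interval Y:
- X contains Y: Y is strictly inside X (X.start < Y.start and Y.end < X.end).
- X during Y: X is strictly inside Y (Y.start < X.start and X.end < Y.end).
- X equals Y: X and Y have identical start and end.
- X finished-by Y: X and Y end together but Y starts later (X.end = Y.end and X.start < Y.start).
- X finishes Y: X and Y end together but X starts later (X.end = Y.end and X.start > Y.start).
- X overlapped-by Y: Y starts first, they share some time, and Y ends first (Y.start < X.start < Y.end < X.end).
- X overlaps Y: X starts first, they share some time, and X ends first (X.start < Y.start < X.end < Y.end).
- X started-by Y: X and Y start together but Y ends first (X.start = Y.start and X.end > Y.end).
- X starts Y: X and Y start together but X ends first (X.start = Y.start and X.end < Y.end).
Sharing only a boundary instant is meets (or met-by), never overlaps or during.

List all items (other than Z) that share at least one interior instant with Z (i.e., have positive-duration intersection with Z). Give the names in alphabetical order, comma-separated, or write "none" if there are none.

A, D, J, Q, U, V

Target Z = [187, 439].
A [4, 228] → overlaps → yes.
C [64, 157] → before → no.
D [277, 365] → during → yes.
J [30, 277] → overlaps → yes.
K [87, 128] → before → no.
L [7, 151] → before → no.
Q [211, 343] → during → yes.
U [208, 290] → during → yes.
V [198, 328] → during → yes.
Result: A, D, J, Q, U, V.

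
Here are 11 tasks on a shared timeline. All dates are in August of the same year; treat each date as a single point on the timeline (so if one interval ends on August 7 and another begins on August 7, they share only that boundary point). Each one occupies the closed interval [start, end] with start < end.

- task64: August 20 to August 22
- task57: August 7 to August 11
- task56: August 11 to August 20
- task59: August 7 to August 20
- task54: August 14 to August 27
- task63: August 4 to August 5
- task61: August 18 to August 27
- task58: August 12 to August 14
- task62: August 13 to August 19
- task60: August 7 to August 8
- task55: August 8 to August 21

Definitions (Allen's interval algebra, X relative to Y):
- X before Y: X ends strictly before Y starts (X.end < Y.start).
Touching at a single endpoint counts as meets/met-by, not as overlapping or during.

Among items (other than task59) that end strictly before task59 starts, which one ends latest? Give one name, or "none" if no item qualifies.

Target task59 = [August 7, August 20].
task54 [August 14, August 27] → overlapped-by → excluded.
task55 [August 8, August 21] → overlapped-by → excluded.
task56 [August 11, August 20] → finishes → excluded.
task57 [August 7, August 11] → starts → excluded.
task58 [August 12, August 14] → during → excluded.
task60 [August 7, August 8] → starts → excluded.
task61 [August 18, August 27] → overlapped-by → excluded.
task62 [August 13, August 19] → during → excluded.
task63 [August 4, August 5] → before → candidate.
task64 [August 20, August 22] → met-by → excluded.
Among candidates, latest end is August 5 → task63.

task63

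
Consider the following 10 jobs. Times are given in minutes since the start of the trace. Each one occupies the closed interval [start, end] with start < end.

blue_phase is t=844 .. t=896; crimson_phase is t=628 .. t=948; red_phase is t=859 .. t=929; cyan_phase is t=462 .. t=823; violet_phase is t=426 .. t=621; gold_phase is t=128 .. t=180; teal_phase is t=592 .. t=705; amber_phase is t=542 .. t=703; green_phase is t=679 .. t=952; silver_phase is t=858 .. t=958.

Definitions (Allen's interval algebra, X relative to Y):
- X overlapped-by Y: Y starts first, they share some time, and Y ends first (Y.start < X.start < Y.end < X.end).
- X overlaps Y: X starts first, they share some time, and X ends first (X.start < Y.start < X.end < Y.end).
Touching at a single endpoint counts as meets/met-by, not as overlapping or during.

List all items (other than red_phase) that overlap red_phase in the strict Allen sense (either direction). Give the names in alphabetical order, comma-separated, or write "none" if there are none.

blue_phase

Target red_phase = [t=859, t=929].
amber_phase [t=542, t=703] → before → no.
blue_phase [t=844, t=896] → overlaps → yes.
crimson_phase [t=628, t=948] → contains → no.
cyan_phase [t=462, t=823] → before → no.
gold_phase [t=128, t=180] → before → no.
green_phase [t=679, t=952] → contains → no.
silver_phase [t=858, t=958] → contains → no.
teal_phase [t=592, t=705] → before → no.
violet_phase [t=426, t=621] → before → no.
Result: blue_phase.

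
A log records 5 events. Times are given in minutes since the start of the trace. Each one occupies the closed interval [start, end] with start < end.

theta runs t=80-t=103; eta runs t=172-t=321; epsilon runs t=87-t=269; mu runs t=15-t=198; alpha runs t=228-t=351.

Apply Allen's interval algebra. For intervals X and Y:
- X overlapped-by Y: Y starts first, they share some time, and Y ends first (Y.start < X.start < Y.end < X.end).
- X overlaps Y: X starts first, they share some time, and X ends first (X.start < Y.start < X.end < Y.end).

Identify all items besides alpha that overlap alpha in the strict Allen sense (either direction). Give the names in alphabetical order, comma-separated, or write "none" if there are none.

Target alpha = [t=228, t=351].
epsilon [t=87, t=269] → overlaps → yes.
eta [t=172, t=321] → overlaps → yes.
mu [t=15, t=198] → before → no.
theta [t=80, t=103] → before → no.
Result: epsilon, eta.

epsilon, eta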